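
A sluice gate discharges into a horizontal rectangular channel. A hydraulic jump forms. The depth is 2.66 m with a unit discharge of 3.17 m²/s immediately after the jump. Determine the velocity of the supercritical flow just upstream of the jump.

V₂ = q/y₂ = 3.17/2.66 = 1.19 m/s; Fr₂ = V₂/√(g·y₂) = 0.233.
Since the conjugate-depth ratio holds either way, y₁/y₂ = ½[√(1 + 8Fr₂²) − 1] = ½[√1.435 − 1] = 0.0990.
y₁ = 0.0990 × 2.66 = 0.263 m.
V₁ = q/y₁ = 3.17/0.263 = 12.0 m/s.

V₁ = 12.0 m/s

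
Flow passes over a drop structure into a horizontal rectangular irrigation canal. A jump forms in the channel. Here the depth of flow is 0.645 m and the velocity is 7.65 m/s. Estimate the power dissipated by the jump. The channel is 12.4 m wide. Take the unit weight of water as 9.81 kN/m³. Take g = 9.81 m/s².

P = 573 kW

Fr₁ = V₁/√(g·y₁) = 7.65/√(9.81×0.645) = 3.04.
By Bélanger, y₂/y₁ = ½[√(1 + 8Fr₁²) − 1] = ½[√74.99 − 1] = 3.83.
y₂ = 3.83 × 0.645 = 2.47 m.
Head loss: ΔE = (y₂ − y₁)³/(4y₁y₂) = (2.47 − 0.645)³/(4×0.645×2.47) = 6.08/6.37 = 0.954 m.
q = V₁·y₁ = 7.65 × 0.645 = 4.93 m²/s. Q = q·b = 4.93 × 12.4 = 61.2 m³/s. P = γ·Q·ΔE = 9.81 × 61.2 × 0.954 = 573 kW.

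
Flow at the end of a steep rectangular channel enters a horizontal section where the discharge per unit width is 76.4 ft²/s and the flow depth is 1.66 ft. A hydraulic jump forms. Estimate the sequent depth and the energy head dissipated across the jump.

y₂ = 14.0 ft; ΔE = 20.1 ft

V₁ = q/y₁ = 76.4/1.66 = 46.0 ft/s. Fr₁ = V₁/√(g·y₁) = 46.0/√(32.2×1.66) = 6.30.
Sequent-depth ratio: y₂/y₁ = ½[√(1 + 8Fr₁²) − 1] = ½[√318.0 − 1] = 8.42.
y₂ = 8.42 × 1.66 = 14.0 ft.
V₂ = q/y₂ = 76.4/14.0 = 5.47 ft/s. E₁ = y₁ + V₁²/2g = 34.6 ft; E₂ = y₂ + V₂²/2g = 14.4 ft. ΔE = E₁ − E₂ = 20.1 ft.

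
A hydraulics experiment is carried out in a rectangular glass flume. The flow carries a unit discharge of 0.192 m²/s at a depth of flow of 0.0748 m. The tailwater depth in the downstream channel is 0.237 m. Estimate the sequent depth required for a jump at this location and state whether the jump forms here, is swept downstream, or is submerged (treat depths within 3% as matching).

V₁ = q/y₁ = 0.192/0.0748 = 2.57 m/s. Fr₁ = V₁/√(g·y₁) = 2.57/√(9.81×0.0748) = 3.00.
Sequent-depth ratio: y₂/y₁ = ½[√(1 + 8Fr₁²) − 1] = ½[√72.83 − 1] = 3.77.
y₂ = 3.77 × 0.0748 = 0.282 m.
Tailwater y_tw = 0.237 m: y_tw < y₂, so the jump is swept downstream.

y₂ = 0.282 m; the jump is swept downstream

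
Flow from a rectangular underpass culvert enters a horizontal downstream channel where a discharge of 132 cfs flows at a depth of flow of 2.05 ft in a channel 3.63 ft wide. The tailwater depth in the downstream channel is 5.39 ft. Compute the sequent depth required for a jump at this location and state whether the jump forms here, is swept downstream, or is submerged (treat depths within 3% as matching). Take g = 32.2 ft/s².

q = Q/b = 132/3.63 = 36.4 ft²/s; V₁ = q/y₁ = 17.7 ft/s. Fr₁ = V₁/√(g·y₁) = 2.18.
By Bélanger, y₂/y₁ = ½[√(1 + 8Fr₁²) − 1] = ½[√39.13 − 1] = 2.63.
y₂ = 2.63 × 2.05 = 5.39 ft.
Tailwater y_tw = 5.39 ft: y_tw ≈ y₂, so the jump forms here.

y₂ = 5.39 ft; the jump forms here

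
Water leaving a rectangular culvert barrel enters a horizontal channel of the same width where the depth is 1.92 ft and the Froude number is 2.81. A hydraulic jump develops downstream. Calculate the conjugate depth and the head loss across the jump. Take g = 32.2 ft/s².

y₂ = 6.73 ft; ΔE = 2.15 ft

Fr₁ = 2.81 (given).
Bélanger equation: y₂/y₁ = ½[√(1 + 8Fr₁²) − 1] = ½[√64.17 − 1] = 3.51.
y₂ = 3.51 × 1.92 = 6.73 ft.
V₁ = Fr₁·√(g·y₁) = 2.81×√(32.2×1.92) = 22.1 ft/s; q = V₁·y₁ = 42.4 ft²/s. V₂ = q/y₂ = 42.4/6.73 = 6.30 ft/s. E₁ = y₁ + V₁²/2g = 9.50 ft; E₂ = y₂ + V₂²/2g = 7.35 ft. ΔE = E₁ − E₂ = 2.15 ft.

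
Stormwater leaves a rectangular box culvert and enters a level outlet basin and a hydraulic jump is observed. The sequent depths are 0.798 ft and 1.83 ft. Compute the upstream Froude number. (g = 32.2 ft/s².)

Fr₁ = 1.94

For a rectangular channel the momentum equation gives q² = ½·g·y₁·y₂·(y₁ + y₂) = ½×32.2×0.798×1.83×2.63 = 61.8.
q = √61.8 = 7.86 ft²/s.
V₁ = q/y₁ = 9.85 ft/s; Fr₁ = V₁/√(g·y₁) = 1.94.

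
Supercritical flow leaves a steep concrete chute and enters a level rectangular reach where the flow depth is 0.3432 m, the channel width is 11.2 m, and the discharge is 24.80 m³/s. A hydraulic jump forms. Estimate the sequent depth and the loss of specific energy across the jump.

y₂ = 1.544 m; ΔE = 0.8163 m

q = Q/b = 24.80/11.2 = 2.214 m²/s; V₁ = q/y₁ = 6.452 m/s. Fr₁ = V₁/√(g·y₁) = 3.516.
Sequent-depth ratio: y₂/y₁ = ½[√(1 + 8Fr₁²) − 1] = ½[√99.911 − 1] = 4.498.
y₂ = 4.498 × 0.3432 = 1.544 m.
Head loss: ΔE = (y₂ − y₁)³/(4y₁y₂) = (1.544 − 0.3432)³/(4×0.3432×1.544) = 1.730/2.119 = 0.8163 m.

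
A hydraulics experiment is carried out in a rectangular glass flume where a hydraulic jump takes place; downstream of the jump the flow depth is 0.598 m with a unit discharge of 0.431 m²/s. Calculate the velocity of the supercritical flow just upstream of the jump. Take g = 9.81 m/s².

V₁ = 4.69 m/s

V₂ = q/y₂ = 0.431/0.598 = 0.721 m/s; Fr₂ = V₂/√(g·y₂) = 0.298.
Since the conjugate-depth ratio holds either way, y₁/y₂ = ½[√(1 + 8Fr₂²) − 1] = ½[√1.708 − 1] = 0.154.
y₁ = 0.154 × 0.598 = 0.0918 m.
V₁ = q/y₁ = 0.431/0.0918 = 4.69 m/s.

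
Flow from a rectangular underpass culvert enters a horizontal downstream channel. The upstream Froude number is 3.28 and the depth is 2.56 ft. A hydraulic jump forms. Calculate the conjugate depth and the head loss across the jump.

Fr₁ = 3.28 (given).
Bélanger equation: y₂/y₁ = ½[√(1 + 8Fr₁²) − 1] = ½[√87.07 − 1] = 4.17.
y₂ = 4.17 × 2.56 = 10.7 ft.
Head loss: ΔE = (y₂ − y₁)³/(4y₁y₂) = (10.7 − 2.56)³/(4×2.56×10.7) = 532/109 = 4.87 ft.

y₂ = 10.7 ft; ΔE = 4.87 ft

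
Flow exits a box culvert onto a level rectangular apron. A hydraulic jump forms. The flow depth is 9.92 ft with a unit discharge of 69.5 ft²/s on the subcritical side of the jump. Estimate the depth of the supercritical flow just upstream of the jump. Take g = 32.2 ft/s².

y₁ = 2.45 ft

V₂ = q/y₂ = 69.5/9.92 = 7.01 ft/s; Fr₂ = V₂/√(g·y₂) = 0.392.
Applying the sequent-depth relation in reverse, y₁/y₂ = ½[√(1 + 8Fr₂²) − 1] = ½[√2.229 − 1] = 0.247.
y₁ = 0.247 × 9.92 = 2.45 ft.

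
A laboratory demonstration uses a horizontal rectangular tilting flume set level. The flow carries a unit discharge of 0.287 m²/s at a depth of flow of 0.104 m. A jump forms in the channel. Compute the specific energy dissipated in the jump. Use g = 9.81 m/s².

V₁ = q/y₁ = 0.287/0.104 = 2.76 m/s. Fr₁ = V₁/√(g·y₁) = 2.76/√(9.81×0.104) = 2.73.
Bélanger equation: y₂/y₁ = ½[√(1 + 8Fr₁²) − 1] = ½[√60.72 − 1] = 3.40.
y₂ = 3.40 × 0.104 = 0.353 m.
V₂ = q/y₂ = 0.287/0.353 = 0.813 m/s. E₁ = y₁ + V₁²/2g = 0.492 m; E₂ = y₂ + V₂²/2g = 0.387 m. ΔE = E₁ − E₂ = 0.105 m.

ΔE = 0.105 m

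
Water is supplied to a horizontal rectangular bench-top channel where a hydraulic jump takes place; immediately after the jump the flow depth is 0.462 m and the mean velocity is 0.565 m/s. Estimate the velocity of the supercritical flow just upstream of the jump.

Fr₂ = V₂/√(g·y₂) = 0.565/√(9.81×0.462) = 0.265.
The Bélanger relation is symmetric: y₁/y₂ = ½[√(1 + 8Fr₂²) − 1] = ½[√1.563 − 1] = 0.125.
y₁ = 0.125 × 0.462 = 0.0578 m.
V₁ = q/y₁ = 0.261/0.0578 = 4.51 m/s.

V₁ = 4.51 m/s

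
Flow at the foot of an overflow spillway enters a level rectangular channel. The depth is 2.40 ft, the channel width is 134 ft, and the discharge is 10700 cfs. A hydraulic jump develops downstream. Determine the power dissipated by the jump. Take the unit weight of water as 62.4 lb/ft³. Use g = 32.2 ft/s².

q = Q/b = 10700/134 = 79.9 ft²/s; V₁ = q/y₁ = 33.3 ft/s. Fr₁ = V₁/√(g·y₁) = 3.78.
Conjugate-depth relation: y₂/y₁ = ½[√(1 + 8Fr₁²) − 1] = ½[√115.6 − 1] = 4.88.
y₂ = 4.88 × 2.40 = 11.7 ft.
Head loss: ΔE = (y₂ − y₁)³/(4y₁y₂) = (11.7 − 2.40)³/(4×2.40×11.7) = 805/112 = 7.16 ft.
P = γ·Q·ΔE/550 = 62.4 × 10700 × 7.16 / 550 = 8697 hp.

P = 8697 hp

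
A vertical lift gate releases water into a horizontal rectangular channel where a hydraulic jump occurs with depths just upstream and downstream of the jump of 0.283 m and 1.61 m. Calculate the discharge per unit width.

q = 2.06 m²/s

For a rectangular channel the momentum equation gives q² = ½·g·y₁·y₂·(y₁ + y₂) = ½×9.81×0.283×1.61×1.89 = 4.23.
q = √4.23 = 2.06 m²/s.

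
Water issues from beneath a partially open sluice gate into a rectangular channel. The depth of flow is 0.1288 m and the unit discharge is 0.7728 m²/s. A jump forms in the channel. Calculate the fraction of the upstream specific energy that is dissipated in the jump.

ΔE/E₁ = 0.518 (51.8%)

V₁ = q/y₁ = 0.7728/0.1288 = 6.000 m/s. Fr₁ = V₁/√(g·y₁) = 6.000/√(9.81×0.1288) = 5.338.
From the momentum equation for a rectangular channel, y₂/y₁ = ½[√(1 + 8Fr₁²) − 1] = ½[√228.93 − 1] = 7.065.
y₂ = 7.065 × 0.1288 = 0.9100 m.
E₁ = y₁ + V₁²/2g = 1.964 m. ΔE = (y₂ − y₁)³/(4y₁y₂) = 1.017 m. ΔE/E₁ = 1.017/1.964 = 0.518.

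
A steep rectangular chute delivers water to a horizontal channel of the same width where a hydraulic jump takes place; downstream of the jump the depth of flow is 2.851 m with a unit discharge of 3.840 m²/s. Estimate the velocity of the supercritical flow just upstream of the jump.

V₁ = 11.59 m/s

V₂ = q/y₂ = 3.840/2.851 = 1.347 m/s; Fr₂ = V₂/√(g·y₂) = 0.2547.
The Bélanger relation is symmetric: y₁/y₂ = ½[√(1 + 8Fr₂²) − 1] = ½[√1.5189 − 1] = 0.1162.
y₁ = 0.1162 × 2.851 = 0.3313 m.
V₁ = q/y₁ = 3.840/0.3313 = 11.59 m/s.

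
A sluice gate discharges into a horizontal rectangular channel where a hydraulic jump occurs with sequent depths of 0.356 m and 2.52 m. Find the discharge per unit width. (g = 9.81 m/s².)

q = 3.56 m²/s

For a rectangular channel the momentum equation gives q² = ½·g·y₁·y₂·(y₁ + y₂) = ½×9.81×0.356×2.52×2.88 = 12.7.
q = √12.7 = 3.56 m²/s.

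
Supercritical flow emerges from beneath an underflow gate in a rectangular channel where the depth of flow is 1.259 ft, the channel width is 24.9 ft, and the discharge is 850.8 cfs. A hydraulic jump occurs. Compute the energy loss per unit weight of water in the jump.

ΔE = 5.339 ft

q = Q/b = 850.8/24.9 = 34.17 ft²/s; V₁ = q/y₁ = 27.14 ft/s. Fr₁ = V₁/√(g·y₁) = 4.262.
By Bélanger, y₂/y₁ = ½[√(1 + 8Fr₁²) − 1] = ½[√146.35 − 1] = 5.549.
y₂ = 5.549 × 1.259 = 6.986 ft.
Head loss: ΔE = (y₂ − y₁)³/(4y₁y₂) = (6.986 − 1.259)³/(4×1.259×6.986) = 187.8/35.18 = 5.339 ft.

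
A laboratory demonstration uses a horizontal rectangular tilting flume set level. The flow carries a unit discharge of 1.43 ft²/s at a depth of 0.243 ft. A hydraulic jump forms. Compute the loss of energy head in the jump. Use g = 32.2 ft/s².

ΔE = 0.0842 ft

V₁ = q/y₁ = 1.43/0.243 = 5.88 ft/s. Fr₁ = V₁/√(g·y₁) = 5.88/√(32.2×0.243) = 2.10.
By Bélanger, y₂/y₁ = ½[√(1 + 8Fr₁²) − 1] = ½[√36.41 − 1] = 2.52.
y₂ = 2.52 × 0.243 = 0.612 ft.
V₂ = q/y₂ = 1.43/0.612 = 2.34 ft/s. E₁ = y₁ + V₁²/2g = 0.781 ft; E₂ = y₂ + V₂²/2g = 0.696 ft. ΔE = E₁ − E₂ = 0.0842 ft.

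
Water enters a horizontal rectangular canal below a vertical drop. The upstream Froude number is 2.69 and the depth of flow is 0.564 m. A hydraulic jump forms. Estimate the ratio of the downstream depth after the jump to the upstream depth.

Fr₁ = 2.69 (given).
By Bélanger, y₂/y₁ = ½[√(1 + 8Fr₁²) − 1] = ½[√58.89 − 1] = 3.34.

y₂/y₁ = 3.34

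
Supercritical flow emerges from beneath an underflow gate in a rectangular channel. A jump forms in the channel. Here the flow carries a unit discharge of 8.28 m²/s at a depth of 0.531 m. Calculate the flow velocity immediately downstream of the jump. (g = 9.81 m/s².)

V₁ = q/y₁ = 8.28/0.531 = 15.6 m/s. Fr₁ = V₁/√(g·y₁) = 15.6/√(9.81×0.531) = 6.83.
Bélanger equation: y₂/y₁ = ½[√(1 + 8Fr₁²) − 1] = ½[√374.4 − 1] = 9.17.
y₂ = 9.17 × 0.531 = 4.87 m.
V₂ = q/y₂ = 8.28/4.87 = 1.70 m/s.

V₂ = 1.70 m/s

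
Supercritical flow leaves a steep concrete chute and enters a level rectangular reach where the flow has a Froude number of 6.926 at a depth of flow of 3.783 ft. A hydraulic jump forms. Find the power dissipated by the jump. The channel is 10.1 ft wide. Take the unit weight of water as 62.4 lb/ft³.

P = 19305 hp

Fr₁ = 6.926 (given).
From the momentum equation for a rectangular channel, y₂/y₁ = ½[√(1 + 8Fr₁²) − 1] = ½[√384.76 − 1] = 9.308.
y₂ = 9.308 × 3.783 = 35.21 ft.
Head loss: ΔE = (y₂ − y₁)³/(4y₁y₂) = (35.21 − 3.783)³/(4×3.783×35.21) = 31041/532.8 = 58.26 ft.
V₁ = Fr₁·√(g·y₁) = 6.926×√(32.2×3.783) = 76.44 ft/s; q = V₁·y₁ = 289.2 ft²/s. Q = q·b = 289.2 × 10.1 = 2921 cfs. P = γ·Q·ΔE/550 = 62.4 × 2921 × 58.26 / 550 = 19305 hp.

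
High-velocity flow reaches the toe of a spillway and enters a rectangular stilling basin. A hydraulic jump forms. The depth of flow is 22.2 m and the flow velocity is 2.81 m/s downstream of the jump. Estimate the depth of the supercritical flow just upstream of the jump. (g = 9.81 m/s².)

y₁ = 1.51 m

Fr₂ = V₂/√(g·y₂) = 2.81/√(9.81×22.2) = 0.190.
Applying the sequent-depth relation in reverse, y₁/y₂ = ½[√(1 + 8Fr₂²) − 1] = ½[√1.290 − 1] = 0.0679.
y₁ = 0.0679 × 22.2 = 1.51 m.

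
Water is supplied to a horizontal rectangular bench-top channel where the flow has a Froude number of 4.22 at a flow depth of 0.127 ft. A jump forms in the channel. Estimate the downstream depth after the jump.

y₂ = 0.697 ft

Fr₁ = 4.22 (given).
Conjugate-depth relation: y₂/y₁ = ½[√(1 + 8Fr₁²) − 1] = ½[√143.5 − 1] = 5.49.
y₂ = 5.49 × 0.127 = 0.697 ft.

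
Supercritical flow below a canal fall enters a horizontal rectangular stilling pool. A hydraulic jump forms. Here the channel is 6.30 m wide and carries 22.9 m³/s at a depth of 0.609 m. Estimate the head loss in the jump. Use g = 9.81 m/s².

ΔE = 0.401 m

q = Q/b = 22.9/6.30 = 3.63 m²/s; V₁ = q/y₁ = 5.97 m/s. Fr₁ = V₁/√(g·y₁) = 2.44.
From the momentum equation for a rectangular channel, y₂/y₁ = ½[√(1 + 8Fr₁²) − 1] = ½[√48.70 − 1] = 2.99.
y₂ = 2.99 × 0.609 = 1.82 m.
Head loss: ΔE = (y₂ − y₁)³/(4y₁y₂) = (1.82 − 0.609)³/(4×0.609×1.82) = 1.78/4.43 = 0.401 m.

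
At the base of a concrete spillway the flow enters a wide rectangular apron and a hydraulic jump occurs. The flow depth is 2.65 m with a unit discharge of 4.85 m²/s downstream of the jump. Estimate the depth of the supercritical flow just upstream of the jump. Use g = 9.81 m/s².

y₁ = 0.563 m

V₂ = q/y₂ = 4.85/2.65 = 1.83 m/s; Fr₂ = V₂/√(g·y₂) = 0.359.
Since the conjugate-depth ratio holds either way, y₁/y₂ = ½[√(1 + 8Fr₂²) − 1] = ½[√2.031 − 1] = 0.213.
y₁ = 0.213 × 2.65 = 0.563 m.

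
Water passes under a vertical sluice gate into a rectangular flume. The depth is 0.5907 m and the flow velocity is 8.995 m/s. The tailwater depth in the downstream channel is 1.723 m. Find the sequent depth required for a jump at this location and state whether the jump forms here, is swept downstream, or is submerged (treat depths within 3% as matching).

y₂ = 2.840 m; the jump is swept downstream

Fr₁ = V₁/√(g·y₁) = 8.995/√(9.81×0.5907) = 3.737.
By Bélanger, y₂/y₁ = ½[√(1 + 8Fr₁²) − 1] = ½[√112.70 − 1] = 4.808.
y₂ = 4.808 × 0.5907 = 2.840 m.
Tailwater y_tw = 1.723 m: y_tw < y₂, so the jump is swept downstream.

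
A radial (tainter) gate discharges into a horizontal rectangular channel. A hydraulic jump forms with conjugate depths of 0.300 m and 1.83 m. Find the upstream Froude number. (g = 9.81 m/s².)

For a rectangular channel the momentum equation gives q² = ½·g·y₁·y₂·(y₁ + y₂) = ½×9.81×0.300×1.83×2.13 = 5.74.
q = √5.74 = 2.39 m²/s.
V₁ = q/y₁ = 7.98 m/s; Fr₁ = V₁/√(g·y₁) = 4.65.

Fr₁ = 4.65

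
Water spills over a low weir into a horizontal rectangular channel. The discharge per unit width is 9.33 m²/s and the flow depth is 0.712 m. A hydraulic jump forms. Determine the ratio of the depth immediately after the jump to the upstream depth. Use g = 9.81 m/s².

y₂/y₁ = 6.53

V₁ = q/y₁ = 9.33/0.712 = 13.1 m/s. Fr₁ = V₁/√(g·y₁) = 13.1/√(9.81×0.712) = 4.96.
By Bélanger, y₂/y₁ = ½[√(1 + 8Fr₁²) − 1] = ½[√197.7 − 1] = 6.53.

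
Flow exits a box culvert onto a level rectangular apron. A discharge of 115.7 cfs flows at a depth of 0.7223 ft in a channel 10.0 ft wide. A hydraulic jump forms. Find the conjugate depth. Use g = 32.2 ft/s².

y₂ = 3.051 ft

q = Q/b = 115.7/10.0 = 11.57 ft²/s; V₁ = q/y₁ = 16.02 ft/s. Fr₁ = V₁/√(g·y₁) = 3.321.
Bélanger equation: y₂/y₁ = ½[√(1 + 8Fr₁²) − 1] = ½[√89.257 − 1] = 4.224.
y₂ = 4.224 × 0.7223 = 3.051 ft.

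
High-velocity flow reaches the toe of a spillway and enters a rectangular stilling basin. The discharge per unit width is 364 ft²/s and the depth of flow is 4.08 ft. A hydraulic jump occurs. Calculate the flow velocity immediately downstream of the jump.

V₂ = 8.48 ft/s

V₁ = q/y₁ = 364/4.08 = 89.2 ft/s. Fr₁ = V₁/√(g·y₁) = 89.2/√(32.2×4.08) = 7.78.
Conjugate-depth relation: y₂/y₁ = ½[√(1 + 8Fr₁²) − 1] = ½[√485.7 − 1] = 10.5.
y₂ = 10.5 × 4.08 = 42.9 ft.
V₂ = q/y₂ = 364/42.9 = 8.48 ft/s.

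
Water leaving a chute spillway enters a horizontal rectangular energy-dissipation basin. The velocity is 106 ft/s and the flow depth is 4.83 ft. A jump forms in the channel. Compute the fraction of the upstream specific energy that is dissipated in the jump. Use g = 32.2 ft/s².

Fr₁ = V₁/√(g·y₁) = 106/√(32.2×4.83) = 8.50.
From the momentum equation for a rectangular channel, y₂/y₁ = ½[√(1 + 8Fr₁²) − 1] = ½[√579.0 − 1] = 11.5.
y₂ = 11.5 × 4.83 = 55.7 ft.
E₁ = y₁ + V₁²/2g = 179 ft. ΔE = (y₂ − y₁)³/(4y₁y₂) = 122 ft. ΔE/E₁ = 122/179 = 0.682.

ΔE/E₁ = 0.682 (68.2%)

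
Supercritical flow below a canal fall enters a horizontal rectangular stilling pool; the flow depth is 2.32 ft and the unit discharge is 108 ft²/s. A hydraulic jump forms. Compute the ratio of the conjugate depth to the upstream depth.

V₁ = q/y₁ = 108/2.32 = 46.6 ft/s. Fr₁ = V₁/√(g·y₁) = 46.6/√(32.2×2.32) = 5.39.
By Bélanger, y₂/y₁ = ½[√(1 + 8Fr₁²) − 1] = ½[√233.1 − 1] = 7.13.

y₂/y₁ = 7.13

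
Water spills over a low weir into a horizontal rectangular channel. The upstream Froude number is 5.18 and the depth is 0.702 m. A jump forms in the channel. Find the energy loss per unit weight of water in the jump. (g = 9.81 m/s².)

Fr₁ = 5.18 (given).
By Bélanger, y₂/y₁ = ½[√(1 + 8Fr₁²) − 1] = ½[√215.7 − 1] = 6.84.
y₂ = 6.84 × 0.702 = 4.80 m.
Head loss: ΔE = (y₂ − y₁)³/(4y₁y₂) = (4.80 − 0.702)³/(4×0.702×4.80) = 69.0/13.5 = 5.12 m.

ΔE = 5.12 m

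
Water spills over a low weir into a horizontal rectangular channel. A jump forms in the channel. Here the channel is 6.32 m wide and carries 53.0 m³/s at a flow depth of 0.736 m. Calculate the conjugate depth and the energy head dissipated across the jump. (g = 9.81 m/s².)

y₂ = 4.06 m; ΔE = 3.07 m

q = Q/b = 53.0/6.32 = 8.39 m²/s; V₁ = q/y₁ = 11.4 m/s. Fr₁ = V₁/√(g·y₁) = 4.24.
From the momentum equation for a rectangular channel, y₂/y₁ = ½[√(1 + 8Fr₁²) − 1] = ½[√144.8 − 1] = 5.52.
y₂ = 5.52 × 0.736 = 4.06 m.
Head loss: ΔE = (y₂ − y₁)³/(4y₁y₂) = (4.06 − 0.736)³/(4×0.736×4.06) = 36.8/12.0 = 3.07 m.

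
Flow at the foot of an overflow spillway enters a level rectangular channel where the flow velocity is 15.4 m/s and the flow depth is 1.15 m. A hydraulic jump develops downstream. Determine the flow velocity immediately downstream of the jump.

V₂ = 2.57 m/s

Fr₁ = V₁/√(g·y₁) = 15.4/√(9.81×1.15) = 4.58.
From the momentum equation for a rectangular channel, y₂/y₁ = ½[√(1 + 8Fr₁²) − 1] = ½[√169.2 − 1] = 6.00.
y₂ = 6.00 × 1.15 = 6.90 m.
q = V₁·y₁ = 15.4 × 1.15 = 17.7 m²/s.
V₂ = q/y₂ = 17.7/6.90 = 2.57 m/s.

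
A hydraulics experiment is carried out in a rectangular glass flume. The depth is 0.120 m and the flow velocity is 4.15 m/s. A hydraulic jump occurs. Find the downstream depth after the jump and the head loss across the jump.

Fr₁ = V₁/√(g·y₁) = 4.15/√(9.81×0.120) = 3.82.
Sequent-depth ratio: y₂/y₁ = ½[√(1 + 8Fr₁²) − 1] = ½[√118.0 − 1] = 4.93.
y₂ = 4.93 × 0.120 = 0.592 m.
Head loss: ΔE = (y₂ − y₁)³/(4y₁y₂) = (0.592 − 0.120)³/(4×0.120×0.592) = 0.105/0.284 = 0.370 m.

y₂ = 0.592 m; ΔE = 0.370 m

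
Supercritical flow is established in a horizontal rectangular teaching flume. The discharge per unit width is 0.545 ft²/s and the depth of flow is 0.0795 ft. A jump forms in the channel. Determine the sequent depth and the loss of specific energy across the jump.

V₁ = q/y₁ = 0.545/0.0795 = 6.86 ft/s. Fr₁ = V₁/√(g·y₁) = 6.86/√(32.2×0.0795) = 4.28.
Conjugate-depth relation: y₂/y₁ = ½[√(1 + 8Fr₁²) − 1] = ½[√147.9 − 1] = 5.58.
y₂ = 5.58 × 0.0795 = 0.444 ft.
Head loss: ΔE = (y₂ − y₁)³/(4y₁y₂) = (0.444 − 0.0795)³/(4×0.0795×0.444) = 0.0483/0.141 = 0.342 ft.

y₂ = 0.444 ft; ΔE = 0.342 ft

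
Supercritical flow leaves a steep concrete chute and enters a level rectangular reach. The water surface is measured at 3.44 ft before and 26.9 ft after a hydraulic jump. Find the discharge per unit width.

For a rectangular channel the momentum equation gives q² = ½·g·y₁·y₂·(y₁ + y₂) = ½×32.2×3.44×26.9×30.3 = 45201.
q = √45201 = 213 ft²/s.

q = 213 ft²/s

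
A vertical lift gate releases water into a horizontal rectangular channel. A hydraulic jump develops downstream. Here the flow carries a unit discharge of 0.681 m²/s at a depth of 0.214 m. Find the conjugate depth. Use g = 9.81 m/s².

V₁ = q/y₁ = 0.681/0.214 = 3.18 m/s. Fr₁ = V₁/√(g·y₁) = 3.18/√(9.81×0.214) = 2.20.
From the momentum equation for a rectangular channel, y₂/y₁ = ½[√(1 + 8Fr₁²) − 1] = ½[√39.59 − 1] = 2.65.
y₂ = 2.65 × 0.214 = 0.566 m.

y₂ = 0.566 m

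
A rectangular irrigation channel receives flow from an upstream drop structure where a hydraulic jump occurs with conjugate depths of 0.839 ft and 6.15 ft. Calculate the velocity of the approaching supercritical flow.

V₁ = 28.7 ft/s

For a rectangular channel the momentum equation gives q² = ½·g·y₁·y₂·(y₁ + y₂) = ½×32.2×0.839×6.15×6.99 = 581.
q = √581 = 24.1 ft²/s.
V₁ = q/y₁ = 24.1/0.839 = 28.7 ft/s.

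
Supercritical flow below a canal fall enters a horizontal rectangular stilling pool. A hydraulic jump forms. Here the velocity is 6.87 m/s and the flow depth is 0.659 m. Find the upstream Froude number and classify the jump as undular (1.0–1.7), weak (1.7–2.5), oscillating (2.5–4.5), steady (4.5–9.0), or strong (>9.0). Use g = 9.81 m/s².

Fr₁ = V₁/√(g·y₁) = 6.87/√(9.81×0.659) = 2.70.
Fr₁ = 2.70 lies in the oscillating range.

Fr₁ = 2.70; oscillating jump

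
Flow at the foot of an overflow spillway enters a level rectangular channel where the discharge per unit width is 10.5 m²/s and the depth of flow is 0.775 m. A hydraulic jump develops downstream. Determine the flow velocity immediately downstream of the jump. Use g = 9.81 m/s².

V₂ = 2.10 m/s

V₁ = q/y₁ = 10.5/0.775 = 13.5 m/s. Fr₁ = V₁/√(g·y₁) = 13.5/√(9.81×0.775) = 4.91.
From the momentum equation for a rectangular channel, y₂/y₁ = ½[√(1 + 8Fr₁²) − 1] = ½[√194.1 − 1] = 6.47.
y₂ = 6.47 × 0.775 = 5.01 m.
V₂ = q/y₂ = 10.5/5.01 = 2.10 m/s.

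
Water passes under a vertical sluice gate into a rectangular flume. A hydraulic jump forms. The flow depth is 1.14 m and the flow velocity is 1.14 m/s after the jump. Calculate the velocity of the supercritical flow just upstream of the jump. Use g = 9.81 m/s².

Fr₂ = V₂/√(g·y₂) = 1.14/√(9.81×1.14) = 0.341.
The Bélanger relation is symmetric: y₁/y₂ = ½[√(1 + 8Fr₂²) − 1] = ½[√1.930 − 1] = 0.195.
y₁ = 0.195 × 1.14 = 0.222 m.
V₁ = q/y₁ = 1.30/0.222 = 5.86 m/s.

V₁ = 5.86 m/s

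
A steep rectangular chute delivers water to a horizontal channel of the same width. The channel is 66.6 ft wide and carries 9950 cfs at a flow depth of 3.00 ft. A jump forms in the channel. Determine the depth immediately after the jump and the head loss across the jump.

q = Q/b = 9950/66.6 = 149 ft²/s; V₁ = q/y₁ = 49.8 ft/s. Fr₁ = V₁/√(g·y₁) = 5.07.
Sequent-depth ratio: y₂/y₁ = ½[√(1 + 8Fr₁²) − 1] = ½[√206.4 − 1] = 6.68.
y₂ = 6.68 × 3.00 = 20.0 ft.
Head loss: ΔE = (y₂ − y₁)³/(4y₁y₂) = (20.0 − 3.00)³/(4×3.00×20.0) = 4956/241 = 20.6 ft.

y₂ = 20.0 ft; ΔE = 20.6 ft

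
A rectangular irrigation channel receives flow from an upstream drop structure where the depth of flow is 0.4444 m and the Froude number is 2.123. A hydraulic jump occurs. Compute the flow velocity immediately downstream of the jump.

Fr₁ = 2.123 (given).
By Bélanger, y₂/y₁ = ½[√(1 + 8Fr₁²) − 1] = ½[√37.057 − 1] = 2.544.
y₂ = 2.544 × 0.4444 = 1.130 m.
V₁ = Fr₁·√(g·y₁) = 2.123×√(9.81×0.4444) = 4.433 m/s; q = V₁·y₁ = 1.970 m²/s.
V₂ = q/y₂ = 1.970/1.130 = 1.743 m/s.

V₂ = 1.743 m/s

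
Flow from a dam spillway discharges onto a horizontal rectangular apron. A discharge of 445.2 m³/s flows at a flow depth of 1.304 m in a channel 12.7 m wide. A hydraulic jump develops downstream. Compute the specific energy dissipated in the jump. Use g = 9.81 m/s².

ΔE = 24.56 m

q = Q/b = 445.2/12.7 = 35.06 m²/s; V₁ = q/y₁ = 26.88 m/s. Fr₁ = V₁/√(g·y₁) = 7.516.
Sequent-depth ratio: y₂/y₁ = ½[√(1 + 8Fr₁²) − 1] = ½[√452.95 − 1] = 10.14.
y₂ = 10.14 × 1.304 = 13.22 m.
V₂ = q/y₂ = 35.06/13.22 = 2.651 m/s. E₁ = y₁ + V₁²/2g = 38.14 m; E₂ = y₂ + V₂²/2g = 13.58 m. ΔE = E₁ − E₂ = 24.56 m.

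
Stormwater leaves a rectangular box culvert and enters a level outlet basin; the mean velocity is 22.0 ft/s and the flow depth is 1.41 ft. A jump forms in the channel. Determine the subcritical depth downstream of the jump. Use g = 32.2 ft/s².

y₂ = 5.84 ft

Fr₁ = V₁/√(g·y₁) = 22.0/√(32.2×1.41) = 3.27.
Conjugate-depth relation: y₂/y₁ = ½[√(1 + 8Fr₁²) − 1] = ½[√86.28 − 1] = 4.14.
y₂ = 4.14 × 1.41 = 5.84 ft.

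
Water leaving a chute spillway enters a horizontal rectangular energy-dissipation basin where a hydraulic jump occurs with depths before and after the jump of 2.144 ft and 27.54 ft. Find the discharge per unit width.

q = 168.0 ft²/s

For a rectangular channel the momentum equation gives q² = ½·g·y₁·y₂·(y₁ + y₂) = ½×32.2×2.144×27.54×29.68 = 28219.
q = √28219 = 168.0 ft²/s.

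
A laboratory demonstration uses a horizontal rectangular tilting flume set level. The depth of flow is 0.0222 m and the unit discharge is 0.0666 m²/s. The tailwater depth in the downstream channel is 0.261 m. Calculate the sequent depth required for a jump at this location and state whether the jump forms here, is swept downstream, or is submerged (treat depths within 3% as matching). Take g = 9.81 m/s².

y₂ = 0.191 m; the jump is submerged

V₁ = q/y₁ = 0.0666/0.0222 = 3.00 m/s. Fr₁ = V₁/√(g·y₁) = 3.00/√(9.81×0.0222) = 6.43.
Conjugate-depth relation: y₂/y₁ = ½[√(1 + 8Fr₁²) − 1] = ½[√331.6 − 1] = 8.61.
y₂ = 8.61 × 0.0222 = 0.191 m.
Tailwater y_tw = 0.261 m: y_tw > y₂, so the jump is submerged.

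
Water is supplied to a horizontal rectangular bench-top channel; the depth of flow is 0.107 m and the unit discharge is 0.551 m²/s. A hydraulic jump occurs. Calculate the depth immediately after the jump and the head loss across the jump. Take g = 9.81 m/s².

y₂ = 0.709 m; ΔE = 0.719 m

V₁ = q/y₁ = 0.551/0.107 = 5.15 m/s. Fr₁ = V₁/√(g·y₁) = 5.15/√(9.81×0.107) = 5.03.
By Bélanger, y₂/y₁ = ½[√(1 + 8Fr₁²) − 1] = ½[√203.1 − 1] = 6.63.
y₂ = 6.63 × 0.107 = 0.709 m.
V₂ = q/y₂ = 0.551/0.709 = 0.777 m/s. E₁ = y₁ + V₁²/2g = 1.46 m; E₂ = y₂ + V₂²/2g = 0.740 m. ΔE = E₁ − E₂ = 0.719 m.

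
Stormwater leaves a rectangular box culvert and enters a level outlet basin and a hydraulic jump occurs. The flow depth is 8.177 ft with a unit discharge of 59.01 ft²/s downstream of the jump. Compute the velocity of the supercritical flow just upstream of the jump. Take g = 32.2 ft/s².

V₂ = q/y₂ = 59.01/8.177 = 7.217 ft/s; Fr₂ = V₂/√(g·y₂) = 0.4447.
Applying the sequent-depth relation in reverse, y₁/y₂ = ½[√(1 + 8Fr₂²) − 1] = ½[√2.5824 − 1] = 0.3035.
y₁ = 0.3035 × 8.177 = 2.482 ft.
V₁ = q/y₁ = 59.01/2.482 = 23.78 ft/s.

V₁ = 23.78 ft/s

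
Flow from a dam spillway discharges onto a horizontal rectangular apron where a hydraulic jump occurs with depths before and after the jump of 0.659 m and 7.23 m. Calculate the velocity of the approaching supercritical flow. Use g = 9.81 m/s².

For a rectangular channel the momentum equation gives q² = ½·g·y₁·y₂·(y₁ + y₂) = ½×9.81×0.659×7.23×7.89 = 184.
q = √184 = 13.6 m²/s.
V₁ = q/y₁ = 13.6/0.659 = 20.6 m/s.

V₁ = 20.6 m/s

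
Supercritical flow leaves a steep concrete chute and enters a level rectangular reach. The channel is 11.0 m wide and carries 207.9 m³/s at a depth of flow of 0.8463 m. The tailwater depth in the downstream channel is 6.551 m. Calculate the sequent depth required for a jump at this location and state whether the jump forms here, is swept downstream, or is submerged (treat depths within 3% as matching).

y₂ = 8.863 m; the jump is swept downstream

q = Q/b = 207.9/11.0 = 18.90 m²/s; V₁ = q/y₁ = 22.33 m/s. Fr₁ = V₁/√(g·y₁) = 7.751.
Sequent-depth ratio: y₂/y₁ = ½[√(1 + 8Fr₁²) − 1] = ½[√481.59 − 1] = 10.47.
y₂ = 10.47 × 0.8463 = 8.863 m.
Tailwater y_tw = 6.551 m: y_tw < y₂, so the jump is swept downstream.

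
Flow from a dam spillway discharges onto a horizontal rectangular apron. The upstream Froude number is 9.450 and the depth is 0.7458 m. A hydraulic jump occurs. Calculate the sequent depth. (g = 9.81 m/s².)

Fr₁ = 9.450 (given).
By Bélanger, y₂/y₁ = ½[√(1 + 8Fr₁²) − 1] = ½[√715.42 − 1] = 12.87.
y₂ = 12.87 × 0.7458 = 9.601 m.

y₂ = 9.601 m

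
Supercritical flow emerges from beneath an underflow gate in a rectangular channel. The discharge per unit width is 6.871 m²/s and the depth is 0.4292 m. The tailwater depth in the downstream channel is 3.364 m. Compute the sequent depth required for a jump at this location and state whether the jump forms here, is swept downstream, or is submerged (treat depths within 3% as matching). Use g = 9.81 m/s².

y₂ = 4.526 m; the jump is swept downstream

V₁ = q/y₁ = 6.871/0.4292 = 16.01 m/s. Fr₁ = V₁/√(g·y₁) = 16.01/√(9.81×0.4292) = 7.802.
Bélanger equation: y₂/y₁ = ½[√(1 + 8Fr₁²) − 1] = ½[√487.95 − 1] = 10.54.
y₂ = 10.54 × 0.4292 = 4.526 m.
Tailwater y_tw = 3.364 m: y_tw < y₂, so the jump is swept downstream.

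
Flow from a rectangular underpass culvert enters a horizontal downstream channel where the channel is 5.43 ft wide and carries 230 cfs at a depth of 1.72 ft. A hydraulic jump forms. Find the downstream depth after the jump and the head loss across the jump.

y₂ = 7.23 ft; ΔE = 3.37 ft

q = Q/b = 230/5.43 = 42.4 ft²/s; V₁ = q/y₁ = 24.6 ft/s. Fr₁ = V₁/√(g·y₁) = 3.31.
Bélanger equation: y₂/y₁ = ½[√(1 + 8Fr₁²) − 1] = ½[√88.60 − 1] = 4.21.
y₂ = 4.21 × 1.72 = 7.23 ft.
Head loss: ΔE = (y₂ − y₁)³/(4y₁y₂) = (7.23 − 1.72)³/(4×1.72×7.23) = 168/49.8 = 3.37 ft.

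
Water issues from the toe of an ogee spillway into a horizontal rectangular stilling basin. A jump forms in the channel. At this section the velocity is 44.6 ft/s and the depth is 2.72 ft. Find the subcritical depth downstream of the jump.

Fr₁ = V₁/√(g·y₁) = 44.6/√(32.2×2.72) = 4.77.
Sequent-depth ratio: y₂/y₁ = ½[√(1 + 8Fr₁²) − 1] = ½[√182.7 − 1] = 6.26.
y₂ = 6.26 × 2.72 = 17.0 ft.

y₂ = 17.0 ft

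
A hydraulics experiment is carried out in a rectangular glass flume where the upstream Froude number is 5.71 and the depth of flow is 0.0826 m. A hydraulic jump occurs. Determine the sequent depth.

y₂ = 0.627 m

Fr₁ = 5.71 (given).
From the momentum equation for a rectangular channel, y₂/y₁ = ½[√(1 + 8Fr₁²) − 1] = ½[√261.8 − 1] = 7.59.
y₂ = 7.59 × 0.0826 = 0.627 m.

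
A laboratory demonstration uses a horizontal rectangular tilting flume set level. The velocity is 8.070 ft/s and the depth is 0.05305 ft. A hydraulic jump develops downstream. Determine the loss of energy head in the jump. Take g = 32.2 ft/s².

Fr₁ = V₁/√(g·y₁) = 8.070/√(32.2×0.05305) = 6.175.
Sequent-depth ratio: y₂/y₁ = ½[√(1 + 8Fr₁²) − 1] = ½[√306.00 − 1] = 8.246.
y₂ = 8.246 × 0.05305 = 0.4375 ft.
Head loss: ΔE = (y₂ − y₁)³/(4y₁y₂) = (0.4375 − 0.05305)³/(4×0.05305×0.4375) = 0.05681/0.09283 = 0.6120 ft.

ΔE = 0.6120 ft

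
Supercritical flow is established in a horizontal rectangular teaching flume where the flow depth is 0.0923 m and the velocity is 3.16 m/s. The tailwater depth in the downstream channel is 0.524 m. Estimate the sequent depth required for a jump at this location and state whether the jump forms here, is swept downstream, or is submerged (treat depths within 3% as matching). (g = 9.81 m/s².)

y₂ = 0.390 m; the jump is submerged

Fr₁ = V₁/√(g·y₁) = 3.16/√(9.81×0.0923) = 3.32.
Bélanger equation: y₂/y₁ = ½[√(1 + 8Fr₁²) − 1] = ½[√89.23 − 1] = 4.22.
y₂ = 4.22 × 0.0923 = 0.390 m.
Tailwater y_tw = 0.524 m: y_tw > y₂, so the jump is submerged.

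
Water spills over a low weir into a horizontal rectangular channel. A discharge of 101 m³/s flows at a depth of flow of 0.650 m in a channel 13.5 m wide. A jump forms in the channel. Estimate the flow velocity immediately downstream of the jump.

q = Q/b = 101/13.5 = 7.48 m²/s; V₁ = q/y₁ = 11.5 m/s. Fr₁ = V₁/√(g·y₁) = 4.56.
Sequent-depth ratio: y₂/y₁ = ½[√(1 + 8Fr₁²) − 1] = ½[√167.2 − 1] = 5.97.
y₂ = 5.97 × 0.650 = 3.88 m.
V₂ = q/y₂ = 7.48/3.88 = 1.93 m/s.

V₂ = 1.93 m/s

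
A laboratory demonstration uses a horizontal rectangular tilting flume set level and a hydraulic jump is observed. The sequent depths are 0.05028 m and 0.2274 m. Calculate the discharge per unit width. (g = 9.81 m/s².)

q = 0.1248 m²/s

For a rectangular channel the momentum equation gives q² = ½·g·y₁·y₂·(y₁ + y₂) = ½×9.81×0.05028×0.2274×0.2777 = 0.01557.
q = √0.01557 = 0.1248 m²/s.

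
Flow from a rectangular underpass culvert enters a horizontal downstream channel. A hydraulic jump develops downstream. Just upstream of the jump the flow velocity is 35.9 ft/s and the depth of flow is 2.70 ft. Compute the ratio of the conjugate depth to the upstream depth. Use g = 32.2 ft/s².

y₂/y₁ = 4.97

Fr₁ = V₁/√(g·y₁) = 35.9/√(32.2×2.70) = 3.85.
By Bélanger, y₂/y₁ = ½[√(1 + 8Fr₁²) − 1] = ½[√119.6 − 1] = 4.97.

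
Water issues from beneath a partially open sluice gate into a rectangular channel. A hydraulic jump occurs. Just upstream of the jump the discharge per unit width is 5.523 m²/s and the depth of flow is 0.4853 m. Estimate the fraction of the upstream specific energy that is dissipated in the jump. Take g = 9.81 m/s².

ΔE/E₁ = 0.508 (50.8%)

V₁ = q/y₁ = 5.523/0.4853 = 11.38 m/s. Fr₁ = V₁/√(g·y₁) = 11.38/√(9.81×0.4853) = 5.216.
Conjugate-depth relation: y₂/y₁ = ½[√(1 + 8Fr₁²) − 1] = ½[√218.64 − 1] = 6.893.
y₂ = 6.893 × 0.4853 = 3.345 m.
E₁ = y₁ + V₁²/2g = 7.087 m. ΔE = (y₂ − y₁)³/(4y₁y₂) = 3.602 m. ΔE/E₁ = 3.602/7.087 = 0.508.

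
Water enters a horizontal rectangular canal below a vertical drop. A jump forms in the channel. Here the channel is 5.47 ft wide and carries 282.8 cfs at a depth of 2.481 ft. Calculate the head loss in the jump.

q = Q/b = 282.8/5.47 = 51.70 ft²/s; V₁ = q/y₁ = 20.84 ft/s. Fr₁ = V₁/√(g·y₁) = 2.331.
Bélanger equation: y₂/y₁ = ½[√(1 + 8Fr₁²) − 1] = ½[√44.485 − 1] = 2.835.
y₂ = 2.835 × 2.481 = 7.033 ft.
Head loss: ΔE = (y₂ − y₁)³/(4y₁y₂) = (7.033 − 2.481)³/(4×2.481×7.033) = 94.34/69.80 = 1.352 ft.

ΔE = 1.352 ft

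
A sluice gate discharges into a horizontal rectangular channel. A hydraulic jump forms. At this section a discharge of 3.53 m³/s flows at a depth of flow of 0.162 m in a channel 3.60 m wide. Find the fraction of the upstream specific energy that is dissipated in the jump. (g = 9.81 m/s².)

q = Q/b = 3.53/3.60 = 0.981 m²/s; V₁ = q/y₁ = 6.05 m/s. Fr₁ = V₁/√(g·y₁) = 4.80.
Sequent-depth ratio: y₂/y₁ = ½[√(1 + 8Fr₁²) − 1] = ½[√185.4 − 1] = 6.31.
y₂ = 6.31 × 0.162 = 1.02 m.
E₁ = y₁ + V₁²/2g = 2.03 m. ΔE = (y₂ − y₁)³/(4y₁y₂) = 0.960 m. ΔE/E₁ = 0.960/2.03 = 0.473.

ΔE/E₁ = 0.473 (47.3%)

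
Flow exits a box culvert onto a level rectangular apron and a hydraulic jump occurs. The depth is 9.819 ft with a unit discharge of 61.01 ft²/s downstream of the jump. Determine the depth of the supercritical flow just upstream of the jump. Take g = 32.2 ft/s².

V₂ = q/y₂ = 61.01/9.819 = 6.213 ft/s; Fr₂ = V₂/√(g·y₂) = 0.3494.
Applying the sequent-depth relation in reverse, y₁/y₂ = ½[√(1 + 8Fr₂²) − 1] = ½[√1.9769 − 1] = 0.2030.
y₁ = 0.2030 × 9.819 = 1.993 ft.

y₁ = 1.993 ft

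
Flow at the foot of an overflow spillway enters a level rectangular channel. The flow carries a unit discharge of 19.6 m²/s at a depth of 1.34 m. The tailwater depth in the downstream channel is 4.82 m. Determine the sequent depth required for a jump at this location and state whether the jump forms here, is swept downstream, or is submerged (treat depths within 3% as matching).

V₁ = q/y₁ = 19.6/1.34 = 14.6 m/s. Fr₁ = V₁/√(g·y₁) = 14.6/√(9.81×1.34) = 4.03.
By Bélanger, y₂/y₁ = ½[√(1 + 8Fr₁²) − 1] = ½[√131.2 − 1] = 5.23.
y₂ = 5.23 × 1.34 = 7.00 m.
Tailwater y_tw = 4.82 m: y_tw < y₂, so the jump is swept downstream.

y₂ = 7.00 m; the jump is swept downstream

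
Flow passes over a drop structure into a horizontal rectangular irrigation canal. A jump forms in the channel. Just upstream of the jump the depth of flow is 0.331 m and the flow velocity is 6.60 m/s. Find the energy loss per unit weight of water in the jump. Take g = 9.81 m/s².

Fr₁ = V₁/√(g·y₁) = 6.60/√(9.81×0.331) = 3.66.
Bélanger equation: y₂/y₁ = ½[√(1 + 8Fr₁²) − 1] = ½[√108.3 − 1] = 4.70.
y₂ = 4.70 × 0.331 = 1.56 m.
q = V₁·y₁ = 6.60 × 0.331 = 2.18 m²/s. V₂ = q/y₂ = 2.18/1.56 = 1.40 m/s. E₁ = y₁ + V₁²/2g = 2.55 m; E₂ = y₂ + V₂²/2g = 1.66 m. ΔE = E₁ − E₂ = 0.894 m.

ΔE = 0.894 m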